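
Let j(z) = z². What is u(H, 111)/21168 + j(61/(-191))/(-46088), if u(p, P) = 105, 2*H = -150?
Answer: 150052337/30264053904 ≈ 0.0049581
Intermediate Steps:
H = -75 (H = (½)*(-150) = -75)
u(H, 111)/21168 + j(61/(-191))/(-46088) = 105/21168 + (61/(-191))²/(-46088) = 105*(1/21168) + (61*(-1/191))²*(-1/46088) = 5/1008 + (-61/191)²*(-1/46088) = 5/1008 + (3721/36481)*(-1/46088) = 5/1008 - 3721/1681336328 = 150052337/30264053904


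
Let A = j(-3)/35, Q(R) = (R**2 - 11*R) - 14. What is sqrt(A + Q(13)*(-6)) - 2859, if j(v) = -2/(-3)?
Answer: -2859 + I*sqrt(793590)/105 ≈ -2859.0 + 8.4842*I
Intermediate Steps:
j(v) = 2/3 (j(v) = -2*(-1/3) = 2/3)
Q(R) = -14 + R**2 - 11*R
A = 2/105 (A = (2/3)/35 = (2/3)*(1/35) = 2/105 ≈ 0.019048)
sqrt(A + Q(13)*(-6)) - 2859 = sqrt(2/105 + (-14 + 13**2 - 11*13)*(-6)) - 2859 = sqrt(2/105 + (-14 + 169 - 143)*(-6)) - 2859 = sqrt(2/105 + 12*(-6)) - 2859 = sqrt(2/105 - 72) - 2859 = sqrt(-7558/105) - 2859 = I*sqrt(793590)/105 - 2859 = -2859 + I*sqrt(793590)/105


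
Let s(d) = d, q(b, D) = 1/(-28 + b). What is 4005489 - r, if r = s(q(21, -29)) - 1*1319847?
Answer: 37277353/7 ≈ 5.3253e+6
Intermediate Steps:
r = -9238930/7 (r = 1/(-28 + 21) - 1*1319847 = 1/(-7) - 1319847 = -1/7 - 1319847 = -9238930/7 ≈ -1.3198e+6)
4005489 - r = 4005489 - 1*(-9238930/7) = 4005489 + 9238930/7 = 37277353/7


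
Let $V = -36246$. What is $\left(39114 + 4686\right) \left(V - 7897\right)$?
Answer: $-1933463400$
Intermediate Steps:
$\left(39114 + 4686\right) \left(V - 7897\right) = \left(39114 + 4686\right) \left(-36246 - 7897\right) = 43800 \left(-44143\right) = -1933463400$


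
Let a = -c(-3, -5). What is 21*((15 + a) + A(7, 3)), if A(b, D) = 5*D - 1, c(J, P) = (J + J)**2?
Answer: -147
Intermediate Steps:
c(J, P) = 4*J**2 (c(J, P) = (2*J)**2 = 4*J**2)
A(b, D) = -1 + 5*D
a = -36 (a = -4*(-3)**2 = -4*9 = -1*36 = -36)
21*((15 + a) + A(7, 3)) = 21*((15 - 36) + (-1 + 5*3)) = 21*(-21 + (-1 + 15)) = 21*(-21 + 14) = 21*(-7) = -147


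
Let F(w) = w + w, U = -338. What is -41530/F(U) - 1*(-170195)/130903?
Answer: 2775726705/44245214 ≈ 62.735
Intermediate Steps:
F(w) = 2*w
-41530/F(U) - 1*(-170195)/130903 = -41530/(2*(-338)) - 1*(-170195)/130903 = -41530/(-676) + 170195*(1/130903) = -41530*(-1/676) + 170195/130903 = 20765/338 + 170195/130903 = 2775726705/44245214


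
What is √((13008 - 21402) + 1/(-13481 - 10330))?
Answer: I*√4759093497885/23811 ≈ 91.619*I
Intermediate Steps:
√((13008 - 21402) + 1/(-13481 - 10330)) = √(-8394 + 1/(-23811)) = √(-8394 - 1/23811) = √(-199869535/23811) = I*√4759093497885/23811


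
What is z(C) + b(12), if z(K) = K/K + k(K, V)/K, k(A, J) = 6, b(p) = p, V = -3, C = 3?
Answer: 15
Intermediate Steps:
z(K) = 1 + 6/K (z(K) = K/K + 6/K = 1 + 6/K)
z(C) + b(12) = (6 + 3)/3 + 12 = (⅓)*9 + 12 = 3 + 12 = 15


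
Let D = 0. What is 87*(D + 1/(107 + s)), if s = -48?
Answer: 87/59 ≈ 1.4746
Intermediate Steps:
87*(D + 1/(107 + s)) = 87*(0 + 1/(107 - 48)) = 87*(0 + 1/59) = 87*(1/59) = 87/59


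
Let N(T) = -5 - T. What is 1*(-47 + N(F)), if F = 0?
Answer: -52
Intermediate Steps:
1*(-47 + N(F)) = 1*(-47 + (-5 - 1*0)) = 1*(-47 + (-5 + 0)) = 1*(-47 - 5) = 1*(-52) = -52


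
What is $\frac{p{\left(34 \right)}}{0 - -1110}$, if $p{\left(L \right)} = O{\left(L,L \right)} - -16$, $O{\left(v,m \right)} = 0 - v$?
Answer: $- \frac{3}{185} \approx -0.016216$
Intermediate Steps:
$O{\left(v,m \right)} = - v$
$p{\left(L \right)} = 16 - L$ ($p{\left(L \right)} = - L - -16 = - L + 16 = 16 - L$)
$\frac{p{\left(34 \right)}}{0 - -1110} = \frac{16 - 34}{0 - -1110} = \frac{16 - 34}{0 + 1110} = - \frac{18}{1110} = \left(-18\right) \frac{1}{1110} = - \frac{3}{185}$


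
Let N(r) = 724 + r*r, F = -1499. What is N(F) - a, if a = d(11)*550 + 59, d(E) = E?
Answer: 2241616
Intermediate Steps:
a = 6109 (a = 11*550 + 59 = 6050 + 59 = 6109)
N(r) = 724 + r²
N(F) - a = (724 + (-1499)²) - 1*6109 = (724 + 2247001) - 6109 = 2247725 - 6109 = 2241616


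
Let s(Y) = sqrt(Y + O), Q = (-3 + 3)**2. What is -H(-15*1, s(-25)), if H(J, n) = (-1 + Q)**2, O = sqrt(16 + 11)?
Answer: -1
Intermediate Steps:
Q = 0 (Q = 0**2 = 0)
O = 3*sqrt(3) (O = sqrt(27) = 3*sqrt(3) ≈ 5.1962)
s(Y) = sqrt(Y + 3*sqrt(3))
H(J, n) = 1 (H(J, n) = (-1 + 0)**2 = (-1)**2 = 1)
-H(-15*1, s(-25)) = -1*1 = -1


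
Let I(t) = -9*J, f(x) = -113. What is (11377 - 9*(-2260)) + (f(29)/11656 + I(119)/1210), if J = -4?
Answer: 223664619403/7051880 ≈ 31717.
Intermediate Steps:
I(t) = 36 (I(t) = -9*(-4) = 36)
(11377 - 9*(-2260)) + (f(29)/11656 + I(119)/1210) = (11377 - 9*(-2260)) + (-113/11656 + 36/1210) = (11377 + 20340) + (-113*1/11656 + 36*(1/1210)) = 31717 + (-113/11656 + 18/605) = 31717 + 141443/7051880 = 223664619403/7051880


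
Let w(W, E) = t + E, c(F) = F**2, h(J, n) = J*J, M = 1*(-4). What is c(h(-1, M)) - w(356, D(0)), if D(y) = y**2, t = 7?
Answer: -6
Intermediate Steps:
M = -4
h(J, n) = J**2
w(W, E) = 7 + E
c(h(-1, M)) - w(356, D(0)) = ((-1)**2)**2 - (7 + 0**2) = 1**2 - (7 + 0) = 1 - 1*7 = 1 - 7 = -6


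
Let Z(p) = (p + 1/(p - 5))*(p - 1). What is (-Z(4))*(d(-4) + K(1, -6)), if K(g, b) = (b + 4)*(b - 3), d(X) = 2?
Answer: -180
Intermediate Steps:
Z(p) = (-1 + p)*(p + 1/(-5 + p)) (Z(p) = (p + 1/(-5 + p))*(-1 + p) = (-1 + p)*(p + 1/(-5 + p)))
K(g, b) = (-3 + b)*(4 + b) (K(g, b) = (4 + b)*(-3 + b) = (-3 + b)*(4 + b))
(-Z(4))*(d(-4) + K(1, -6)) = (-(-1 + 4**3 - 6*4**2 + 6*4)/(-5 + 4))*(2 + (-12 - 6 + (-6)**2)) = (-(-1 + 64 - 6*16 + 24)/(-1))*(2 + (-12 - 6 + 36)) = (-(-1)*(-1 + 64 - 96 + 24))*(2 + 18) = -(-1)*(-9)*20 = -1*9*20 = -9*20 = -180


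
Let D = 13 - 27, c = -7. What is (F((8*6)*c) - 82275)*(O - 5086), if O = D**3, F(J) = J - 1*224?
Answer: 648598050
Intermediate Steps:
D = -14
F(J) = -224 + J (F(J) = J - 224 = -224 + J)
O = -2744 (O = (-14)**3 = -2744)
(F((8*6)*c) - 82275)*(O - 5086) = ((-224 + (8*6)*(-7)) - 82275)*(-2744 - 5086) = ((-224 + 48*(-7)) - 82275)*(-7830) = ((-224 - 336) - 82275)*(-7830) = (-560 - 82275)*(-7830) = -82835*(-7830) = 648598050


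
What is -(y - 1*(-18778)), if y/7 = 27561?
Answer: -211705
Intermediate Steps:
y = 192927 (y = 7*27561 = 192927)
-(y - 1*(-18778)) = -(192927 - 1*(-18778)) = -(192927 + 18778) = -1*211705 = -211705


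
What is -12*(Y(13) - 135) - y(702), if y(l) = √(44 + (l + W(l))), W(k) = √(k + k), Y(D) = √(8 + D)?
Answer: 1620 - √(746 + 6*√39) - 12*√21 ≈ 1537.0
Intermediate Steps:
W(k) = √2*√k (W(k) = √(2*k) = √2*√k)
y(l) = √(44 + l + √2*√l) (y(l) = √(44 + (l + √2*√l)) = √(44 + l + √2*√l))
-12*(Y(13) - 135) - y(702) = -12*(√(8 + 13) - 135) - √(44 + 702 + √2*√702) = -12*(√21 - 135) - √(44 + 702 + √2*(3*√78)) = -12*(-135 + √21) - √(44 + 702 + 6*√39) = -(-1620 + 12*√21) - √(746 + 6*√39) = (1620 - 12*√21) - √(746 + 6*√39) = 1620 - √(746 + 6*√39) - 12*√21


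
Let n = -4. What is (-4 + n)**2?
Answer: 64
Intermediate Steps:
(-4 + n)**2 = (-4 - 4)**2 = (-8)**2 = 64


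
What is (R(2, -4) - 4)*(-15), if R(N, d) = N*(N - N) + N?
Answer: 30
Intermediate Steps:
R(N, d) = N (R(N, d) = N*0 + N = 0 + N = N)
(R(2, -4) - 4)*(-15) = (2 - 4)*(-15) = -2*(-15) = 30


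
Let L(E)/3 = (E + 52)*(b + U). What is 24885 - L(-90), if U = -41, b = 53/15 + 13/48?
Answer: 825787/40 ≈ 20645.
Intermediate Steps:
b = 913/240 (b = 53*(1/15) + 13*(1/48) = 53/15 + 13/48 = 913/240 ≈ 3.8042)
L(E) = -116051/20 - 8927*E/80 (L(E) = 3*((E + 52)*(913/240 - 41)) = 3*((52 + E)*(-8927/240)) = 3*(-116051/60 - 8927*E/240) = -116051/20 - 8927*E/80)
24885 - L(-90) = 24885 - (-116051/20 - 8927/80*(-90)) = 24885 - (-116051/20 + 80343/8) = 24885 - 1*169613/40 = 24885 - 169613/40 = 825787/40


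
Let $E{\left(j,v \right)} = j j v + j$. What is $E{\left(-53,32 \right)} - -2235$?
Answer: $92070$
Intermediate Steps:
$E{\left(j,v \right)} = j + v j^{2}$ ($E{\left(j,v \right)} = j^{2} v + j = v j^{2} + j = j + v j^{2}$)
$E{\left(-53,32 \right)} - -2235 = - 53 \left(1 - 1696\right) - -2235 = - 53 \left(1 - 1696\right) + 2235 = \left(-53\right) \left(-1695\right) + 2235 = 89835 + 2235 = 92070$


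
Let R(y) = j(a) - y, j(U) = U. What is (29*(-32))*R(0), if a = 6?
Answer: -5568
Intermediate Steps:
R(y) = 6 - y
(29*(-32))*R(0) = (29*(-32))*(6 - 1*0) = -928*(6 + 0) = -928*6 = -5568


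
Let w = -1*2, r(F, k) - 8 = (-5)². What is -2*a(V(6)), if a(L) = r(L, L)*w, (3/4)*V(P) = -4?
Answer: 132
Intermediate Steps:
r(F, k) = 33 (r(F, k) = 8 + (-5)² = 8 + 25 = 33)
w = -2
V(P) = -16/3 (V(P) = (4/3)*(-4) = -16/3)
a(L) = -66 (a(L) = 33*(-2) = -66)
-2*a(V(6)) = -2*(-66) = 132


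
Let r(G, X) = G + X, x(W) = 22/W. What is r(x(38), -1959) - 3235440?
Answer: -61510570/19 ≈ -3.2374e+6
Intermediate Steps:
r(x(38), -1959) - 3235440 = (22/38 - 1959) - 3235440 = (22*(1/38) - 1959) - 3235440 = (11/19 - 1959) - 3235440 = -37210/19 - 3235440 = -61510570/19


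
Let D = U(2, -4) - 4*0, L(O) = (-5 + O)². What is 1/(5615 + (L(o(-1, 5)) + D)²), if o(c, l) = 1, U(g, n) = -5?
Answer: 1/5736 ≈ 0.00017434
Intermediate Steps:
D = -5 (D = -5 - 4*0 = -5 + 0 = -5)
1/(5615 + (L(o(-1, 5)) + D)²) = 1/(5615 + ((-5 + 1)² - 5)²) = 1/(5615 + ((-4)² - 5)²) = 1/(5615 + (16 - 5)²) = 1/(5615 + 11²) = 1/(5615 + 121) = 1/5736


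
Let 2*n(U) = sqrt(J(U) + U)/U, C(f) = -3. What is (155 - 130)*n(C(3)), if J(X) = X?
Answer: -25*I*sqrt(6)/6 ≈ -10.206*I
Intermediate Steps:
n(U) = sqrt(2)/(2*sqrt(U)) (n(U) = (sqrt(U + U)/U)/2 = (sqrt(2*U)/U)/2 = ((sqrt(2)*sqrt(U))/U)/2 = (sqrt(2)/sqrt(U))/2 = sqrt(2)/(2*sqrt(U)))
(155 - 130)*n(C(3)) = (155 - 130)*(sqrt(2)/(2*sqrt(-3))) = 25*(sqrt(2)*(-I*sqrt(3)/3)/2) = 25*(-I*sqrt(6)/6) = -25*I*sqrt(6)/6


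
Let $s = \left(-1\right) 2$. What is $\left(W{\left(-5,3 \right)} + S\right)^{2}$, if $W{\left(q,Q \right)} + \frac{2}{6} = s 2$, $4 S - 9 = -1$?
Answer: $\frac{49}{9} \approx 5.4444$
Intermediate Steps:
$S = 2$ ($S = \frac{9}{4} + \frac{1}{4} \left(-1\right) = \frac{9}{4} - \frac{1}{4} = 2$)
$s = -2$
$W{\left(q,Q \right)} = - \frac{13}{3}$ ($W{\left(q,Q \right)} = - \frac{1}{3} - 4 = - \frac{13}{3}$)
$\left(W{\left(-5,3 \right)} + S\right)^{2} = \left(- \frac{13}{3} + 2\right)^{2} = \left(- \frac{7}{3}\right)^{2} = \frac{49}{9}$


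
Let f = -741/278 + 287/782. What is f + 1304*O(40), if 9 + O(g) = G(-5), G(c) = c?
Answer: -992320263/54349 ≈ -18258.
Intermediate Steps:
O(g) = -14 (O(g) = -9 - 5 = -14)
f = -124919/54349 (f = -741*1/278 + 287*(1/782) = -741/278 + 287/782 = -124919/54349 ≈ -2.2985)
f + 1304*O(40) = -124919/54349 + 1304*(-14) = -124919/54349 - 18256 = -992320263/54349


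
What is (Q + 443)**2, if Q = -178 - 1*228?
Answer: 1369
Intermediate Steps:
Q = -406 (Q = -178 - 228 = -406)
(Q + 443)**2 = (-406 + 443)**2 = 37**2 = 1369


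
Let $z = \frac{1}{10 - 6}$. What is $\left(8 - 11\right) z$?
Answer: $- \frac{3}{4} \approx -0.75$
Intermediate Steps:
$z = \frac{1}{4} \approx 0.25$
$\left(8 - 11\right) z = \left(8 - 11\right) \frac{1}{4} = \left(-3\right) \frac{1}{4} = - \frac{3}{4}$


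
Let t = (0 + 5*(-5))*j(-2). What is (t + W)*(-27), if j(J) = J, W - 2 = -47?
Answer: -135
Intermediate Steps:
W = -45 (W = 2 - 47 = -45)
t = 50 (t = (0 + 5*(-5))*(-2) = (0 - 25)*(-2) = -25*(-2) = 50)
(t + W)*(-27) = (50 - 45)*(-27) = 5*(-27) = -135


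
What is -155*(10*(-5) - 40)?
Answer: 13950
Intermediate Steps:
-155*(10*(-5) - 40) = -155*(-50 - 40) = -155*(-90) = 13950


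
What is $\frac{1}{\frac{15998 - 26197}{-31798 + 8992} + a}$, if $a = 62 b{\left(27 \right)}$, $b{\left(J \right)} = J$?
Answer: $\frac{3258}{5455349} \approx 0.00059721$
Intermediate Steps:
$a = 1674$ ($a = 62 \cdot 27 = 1674$)
$\frac{1}{\frac{15998 - 26197}{-31798 + 8992} + a} = \frac{1}{\frac{15998 - 26197}{-31798 + 8992} + 1674} = \frac{1}{- \frac{10199}{-22806} + 1674} = \frac{1}{\left(-10199\right) \left(- \frac{1}{22806}\right) + 1674} = \frac{1}{\frac{1457}{3258} + 1674} = \frac{1}{\frac{5455349}{3258}} = \frac{3258}{5455349}$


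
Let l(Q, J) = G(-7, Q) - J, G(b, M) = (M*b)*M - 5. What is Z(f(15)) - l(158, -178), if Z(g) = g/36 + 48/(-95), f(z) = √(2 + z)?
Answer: 16584577/95 + √17/36 ≈ 1.7457e+5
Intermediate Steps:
G(b, M) = -5 + b*M² (G(b, M) = b*M² - 5 = -5 + b*M²)
Z(g) = -48/95 + g/36 (Z(g) = g*(1/36) + 48*(-1/95) = g/36 - 48/95 = -48/95 + g/36)
l(Q, J) = -5 - J - 7*Q² (l(Q, J) = (-5 - 7*Q²) - J = -5 - J - 7*Q²)
Z(f(15)) - l(158, -178) = (-48/95 + √(2 + 15)/36) - (-5 - 1*(-178) - 7*158²) = (-48/95 + √17/36) - (-5 + 178 - 7*24964) = (-48/95 + √17/36) - (-5 + 178 - 174748) = (-48/95 + √17/36) - 1*(-174575) = (-48/95 + √17/36) + 174575 = 16584577/95 + √17/36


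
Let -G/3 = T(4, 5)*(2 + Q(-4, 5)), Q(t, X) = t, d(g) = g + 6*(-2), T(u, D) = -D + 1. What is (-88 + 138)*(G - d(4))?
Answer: -800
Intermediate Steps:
T(u, D) = 1 - D
d(g) = -12 + g (d(g) = g - 12 = -12 + g)
G = -24 (G = -3*(1 - 1*5)*(2 - 4) = -3*(1 - 5)*(-2) = -(-12)*(-2) = -3*8 = -24)
(-88 + 138)*(G - d(4)) = (-88 + 138)*(-24 - (-12 + 4)) = 50*(-24 - 1*(-8)) = 50*(-24 + 8) = 50*(-16) = -800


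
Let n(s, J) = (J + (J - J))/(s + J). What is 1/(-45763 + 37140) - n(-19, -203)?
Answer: -1750691/1914306 ≈ -0.91453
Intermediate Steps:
n(s, J) = J/(J + s) (n(s, J) = (J + 0)/(J + s) = J/(J + s))
1/(-45763 + 37140) - n(-19, -203) = 1/(-45763 + 37140) - (-203)/(-203 - 19) = 1/(-8623) - (-203)/(-222) = -1/8623 - (-203)*(-1)/222 = -1/8623 - 1*203/222 = -1/8623 - 203/222 = -1750691/1914306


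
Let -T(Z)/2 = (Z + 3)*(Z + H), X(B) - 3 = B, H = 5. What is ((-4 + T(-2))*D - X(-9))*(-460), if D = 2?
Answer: 6440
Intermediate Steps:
X(B) = 3 + B
T(Z) = -2*(3 + Z)*(5 + Z) (T(Z) = -2*(Z + 3)*(Z + 5) = -2*(3 + Z)*(5 + Z))
((-4 + T(-2))*D - X(-9))*(-460) = ((-4 + (-30 - 16*(-2) - 2*(-2)**2))*2 - (3 - 9))*(-460) = ((-4 + (-30 + 32 - 2*4))*2 - 1*(-6))*(-460) = ((-4 + (-30 + 32 - 8))*2 + 6)*(-460) = ((-4 - 6)*2 + 6)*(-460) = (-10*2 + 6)*(-460) = (-20 + 6)*(-460) = -14*(-460) = 6440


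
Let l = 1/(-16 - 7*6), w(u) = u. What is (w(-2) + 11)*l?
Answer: -9/58 ≈ -0.15517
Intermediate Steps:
l = -1/58 (l = 1/(-16 - 42) = 1/(-58) = -1/58 ≈ -0.017241)
(w(-2) + 11)*l = (-2 + 11)*(-1/58) = 9*(-1/58) = -9/58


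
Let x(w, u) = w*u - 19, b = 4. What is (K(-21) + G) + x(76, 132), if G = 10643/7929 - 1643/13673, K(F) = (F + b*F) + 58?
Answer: 1080578615014/108413217 ≈ 9967.2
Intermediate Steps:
K(F) = 58 + 5*F (K(F) = (F + 4*F) + 58 = 5*F + 58 = 58 + 5*F)
x(w, u) = -19 + u*w (x(w, u) = u*w - 19 = -19 + u*w)
G = 132494392/108413217 (G = 10643*(1/7929) - 1643*1/13673 = 10643/7929 - 1643/13673 = 132494392/108413217 ≈ 1.2221)
(K(-21) + G) + x(76, 132) = ((58 + 5*(-21)) + 132494392/108413217) + (-19 + 132*76) = ((58 - 105) + 132494392/108413217) + (-19 + 10032) = (-47 + 132494392/108413217) + 10013 = -4962926807/108413217 + 10013 = 1080578615014/108413217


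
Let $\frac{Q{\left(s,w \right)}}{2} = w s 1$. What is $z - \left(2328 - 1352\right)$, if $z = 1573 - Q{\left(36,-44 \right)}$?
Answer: $3765$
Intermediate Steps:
$Q{\left(s,w \right)} = 2 s w$ ($Q{\left(s,w \right)} = 2 w s 1 = 2 s w 1 = 2 s w$)
$z = 4741$ ($z = 1573 - 2 \cdot 36 \left(-44\right) = 1573 - -3168 = 1573 + 3168 = 4741$)
$z - \left(2328 - 1352\right) = 4741 - \left(2328 - 1352\right) = 4741 - 976 = 3765$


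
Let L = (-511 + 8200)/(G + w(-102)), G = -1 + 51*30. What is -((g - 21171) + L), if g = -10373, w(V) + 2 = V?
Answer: 14980837/475 ≈ 31539.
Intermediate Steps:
w(V) = -2 + V
G = 1529 (G = -1 + 1530 = 1529)
L = 2563/475 (L = (-511 + 8200)/(1529 + (-2 - 102)) = 7689/(1529 - 104) = 7689/1425 = 7689*(1/1425) = 2563/475 ≈ 5.3958)
-((g - 21171) + L) = -((-10373 - 21171) + 2563/475) = -(-31544 + 2563/475) = -1*(-14980837/475) = 14980837/475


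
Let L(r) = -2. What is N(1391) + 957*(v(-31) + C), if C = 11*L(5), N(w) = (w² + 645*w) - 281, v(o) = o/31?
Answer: 2809784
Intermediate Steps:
v(o) = o/31 (v(o) = o*(1/31) = o/31)
N(w) = -281 + w² + 645*w
C = -22 (C = 11*(-2) = -22)
N(1391) + 957*(v(-31) + C) = (-281 + 1391² + 645*1391) + 957*((1/31)*(-31) - 22) = (-281 + 1934881 + 897195) + 957*(-1 - 22) = 2831795 + 957*(-23) = 2831795 - 22011 = 2809784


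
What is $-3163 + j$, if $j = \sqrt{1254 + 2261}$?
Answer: $-3163 + \sqrt{3515} \approx -3103.7$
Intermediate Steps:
$j = \sqrt{3515} \approx 59.287$
$-3163 + j = -3163 + \sqrt{3515}$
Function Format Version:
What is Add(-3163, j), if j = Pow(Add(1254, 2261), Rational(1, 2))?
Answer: Add(-3163, Pow(3515, Rational(1, 2))) ≈ -3103.7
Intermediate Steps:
j = Pow(3515, Rational(1, 2)) ≈ 59.287
Add(-3163, j) = Add(-3163, Pow(3515, Rational(1, 2)))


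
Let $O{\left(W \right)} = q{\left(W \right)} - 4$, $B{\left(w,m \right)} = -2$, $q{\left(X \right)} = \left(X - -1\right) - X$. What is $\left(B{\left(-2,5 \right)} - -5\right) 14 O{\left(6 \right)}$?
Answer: $-126$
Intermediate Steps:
$q{\left(X \right)} = 1$ ($q{\left(X \right)} = \left(X + 1\right) - X = \left(1 + X\right) - X = 1$)
$O{\left(W \right)} = -3$ ($O{\left(W \right)} = 1 - 4 = -3$)
$\left(B{\left(-2,5 \right)} - -5\right) 14 O{\left(6 \right)} = \left(-2 - -5\right) 14 \left(-3\right) = \left(-2 + 5\right) 14 \left(-3\right) = 3 \cdot 14 \left(-3\right) = 42 \left(-3\right) = -126$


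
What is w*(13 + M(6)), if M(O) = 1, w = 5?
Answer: 70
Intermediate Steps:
w*(13 + M(6)) = 5*(13 + 1) = 5*14 = 70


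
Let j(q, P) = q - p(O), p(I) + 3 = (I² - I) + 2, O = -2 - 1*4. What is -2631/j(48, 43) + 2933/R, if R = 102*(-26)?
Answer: -6997943/18564 ≈ -376.96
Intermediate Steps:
O = -6 (O = -2 - 4 = -6)
p(I) = -1 + I² - I (p(I) = -3 + ((I² - I) + 2) = -3 + (2 + I² - I) = -1 + I² - I)
R = -2652
j(q, P) = -41 + q (j(q, P) = q - (-1 + (-6)² - 1*(-6)) = q - (-1 + 36 + 6) = q - 1*41 = q - 41 = -41 + q)
-2631/j(48, 43) + 2933/R = -2631/(-41 + 48) + 2933/(-2652) = -2631/7 + 2933*(-1/2652) = -2631*⅐ - 2933/2652 = -2631/7 - 2933/2652 = -6997943/18564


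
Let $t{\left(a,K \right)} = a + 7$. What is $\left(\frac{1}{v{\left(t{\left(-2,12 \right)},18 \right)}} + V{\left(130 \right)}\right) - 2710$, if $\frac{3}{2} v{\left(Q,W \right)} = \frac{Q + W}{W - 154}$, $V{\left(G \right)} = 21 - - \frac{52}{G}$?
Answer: $- \frac{310209}{115} \approx -2697.5$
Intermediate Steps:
$t{\left(a,K \right)} = 7 + a$
$V{\left(G \right)} = 21 + \frac{52}{G}$
$v{\left(Q,W \right)} = \frac{2 \left(Q + W\right)}{3 \left(-154 + W\right)}$ ($v{\left(Q,W \right)} = \frac{2 \frac{Q + W}{W - 154}}{3} = \frac{2 \frac{Q + W}{-154 + W}}{3} = \frac{2 \left(Q + W\right)}{3 \left(-154 + W\right)}$)
$\left(\frac{1}{v{\left(t{\left(-2,12 \right)},18 \right)}} + V{\left(130 \right)}\right) - 2710 = \left(\frac{1}{\frac{2}{3} \frac{1}{-154 + 18} \left(\left(7 - 2\right) + 18\right)} + \left(21 + \frac{52}{130}\right)\right) - 2710 = \left(\frac{1}{\frac{2}{3} \frac{1}{-136} \left(5 + 18\right)} + \left(21 + 52 \cdot \frac{1}{130}\right)\right) - 2710 = \left(\frac{1}{\frac{2}{3} \left(- \frac{1}{136}\right) 23} + \left(21 + \frac{2}{5}\right)\right) - 2710 = \left(\frac{1}{- \frac{23}{204}} + \frac{107}{5}\right) - 2710 = \left(- \frac{204}{23} + \frac{107}{5}\right) - 2710 = \frac{1441}{115} - 2710 = - \frac{310209}{115}$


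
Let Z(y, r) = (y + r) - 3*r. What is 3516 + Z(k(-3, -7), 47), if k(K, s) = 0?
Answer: 3422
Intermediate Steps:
Z(y, r) = y - 2*r (Z(y, r) = (r + y) - 3*r = y - 2*r)
3516 + Z(k(-3, -7), 47) = 3516 + (0 - 2*47) = 3516 + (0 - 94) = 3516 - 94 = 3422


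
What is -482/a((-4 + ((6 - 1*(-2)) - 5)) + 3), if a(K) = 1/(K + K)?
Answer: -1928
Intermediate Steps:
a(K) = 1/(2*K)
-482/a((-4 + ((6 - 1*(-2)) - 5)) + 3) = -(-964 + 964*((6 - 1*(-2)) - 5)) = -(-964 + 964*((6 + 2) - 5)) = -(-964 + 964*(8 - 5)) = -482/(1/(2*((-4 + 3) + 3))) = -482/(1/(2*(-1 + 3))) = -482/((½)/2) = -482/((½)*(½)) = -482/¼ = -482*4 = -1928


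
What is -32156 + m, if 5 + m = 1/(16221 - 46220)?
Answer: -964797840/29999 ≈ -32161.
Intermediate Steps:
m = -149996/29999 (m = -5 + 1/(16221 - 46220) = -5 + 1/(-29999) = -5 - 1/29999 = -149996/29999 ≈ -5.0000)
-32156 + m = -32156 - 149996/29999 = -964797840/29999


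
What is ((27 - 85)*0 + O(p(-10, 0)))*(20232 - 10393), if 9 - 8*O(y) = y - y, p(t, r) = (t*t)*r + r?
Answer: 88551/8 ≈ 11069.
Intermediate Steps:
p(t, r) = r + r*t**2 (p(t, r) = t**2*r + r = r*t**2 + r = r + r*t**2)
O(y) = 9/8 (O(y) = 9/8 - (y - y)/8 = 9/8 - 1/8*0 = 9/8 + 0 = 9/8)
((27 - 85)*0 + O(p(-10, 0)))*(20232 - 10393) = ((27 - 85)*0 + 9/8)*(20232 - 10393) = (-58*0 + 9/8)*9839 = (0 + 9/8)*9839 = (9/8)*9839 = 88551/8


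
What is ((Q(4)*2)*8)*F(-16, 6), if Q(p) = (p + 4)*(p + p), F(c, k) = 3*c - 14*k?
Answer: -135168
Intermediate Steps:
F(c, k) = -14*k + 3*c
Q(p) = 2*p*(4 + p) (Q(p) = (4 + p)*(2*p) = 2*p*(4 + p))
((Q(4)*2)*8)*F(-16, 6) = (((2*4*(4 + 4))*2)*8)*(-14*6 + 3*(-16)) = (((2*4*8)*2)*8)*(-84 - 48) = ((64*2)*8)*(-132) = (128*8)*(-132) = 1024*(-132) = -135168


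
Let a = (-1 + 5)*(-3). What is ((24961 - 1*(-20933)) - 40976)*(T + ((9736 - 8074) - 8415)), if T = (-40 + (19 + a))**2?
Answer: -27855552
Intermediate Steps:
a = -12 (a = 4*(-3) = -12)
T = 1089 (T = (-40 + (19 - 12))**2 = (-40 + 7)**2 = (-33)**2 = 1089)
((24961 - 1*(-20933)) - 40976)*(T + ((9736 - 8074) - 8415)) = ((24961 - 1*(-20933)) - 40976)*(1089 + ((9736 - 8074) - 8415)) = ((24961 + 20933) - 40976)*(1089 + (1662 - 8415)) = (45894 - 40976)*(1089 - 6753) = 4918*(-5664) = -27855552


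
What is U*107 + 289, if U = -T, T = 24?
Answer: -2279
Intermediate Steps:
U = -24 (U = -1*24 = -24)
U*107 + 289 = -24*107 + 289 = -2568 + 289 = -2279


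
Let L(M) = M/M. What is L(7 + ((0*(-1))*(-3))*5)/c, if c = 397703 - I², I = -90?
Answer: 1/389603 ≈ 2.5667e-6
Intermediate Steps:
L(M) = 1
c = 389603 (c = 397703 - 1*(-90)² = 397703 - 1*8100 = 397703 - 8100 = 389603)
L(7 + ((0*(-1))*(-3))*5)/c = 1/389603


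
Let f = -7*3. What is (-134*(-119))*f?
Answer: -334866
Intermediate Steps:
f = -21
(-134*(-119))*f = -134*(-119)*(-21) = 15946*(-21) = -334866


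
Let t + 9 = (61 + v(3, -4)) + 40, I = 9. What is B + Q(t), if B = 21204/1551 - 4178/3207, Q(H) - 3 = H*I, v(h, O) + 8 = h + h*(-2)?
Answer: 1234176958/1658019 ≈ 744.37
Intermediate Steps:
v(h, O) = -8 - h (v(h, O) = -8 + (h + h*(-2)) = -8 + (h - 2*h) = -8 - h)
t = 81 (t = -9 + ((61 + (-8 - 1*3)) + 40) = -9 + ((61 + (-8 - 3)) + 40) = -9 + ((61 - 11) + 40) = -9 + (50 + 40) = -9 + 90 = 81)
Q(H) = 3 + 9*H (Q(H) = 3 + H*9 = 3 + 9*H)
B = 20507050/1658019 (B = 21204*(1/1551) - 4178*1/3207 = 7068/517 - 4178/3207 = 20507050/1658019 ≈ 12.368)
B + Q(t) = 20507050/1658019 + (3 + 9*81) = 20507050/1658019 + (3 + 729) = 20507050/1658019 + 732 = 1234176958/1658019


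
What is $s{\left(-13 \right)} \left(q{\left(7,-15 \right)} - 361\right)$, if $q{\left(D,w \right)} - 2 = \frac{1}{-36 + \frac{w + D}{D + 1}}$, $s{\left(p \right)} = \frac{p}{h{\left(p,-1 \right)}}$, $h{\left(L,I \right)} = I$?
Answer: $- \frac{172692}{37} \approx -4667.4$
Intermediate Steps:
$s{\left(p \right)} = - p$ ($s{\left(p \right)} = \frac{p}{-1} = p \left(-1\right) = - p$)
$q{\left(D,w \right)} = 2 + \frac{1}{-36 + \frac{D + w}{1 + D}}$ ($q{\left(D,w \right)} = 2 + \frac{1}{-36 + \frac{w + D}{D + 1}} = 2 + \frac{1}{-36 + \frac{D + w}{1 + D}}$)
$s{\left(-13 \right)} \left(q{\left(7,-15 \right)} - 361\right) = \left(-1\right) \left(-13\right) \left(\frac{71 - -30 + 69 \cdot 7}{36 - -15 + 35 \cdot 7} - 361\right) = 13 \left(\frac{71 + 30 + 483}{36 + 15 + 245} - 361\right) = 13 \left(\frac{1}{296} \cdot 584 - 361\right) = 13 \left(\frac{73}{37} - 361\right) = 13 \left(- \frac{13284}{37}\right) = - \frac{172692}{37}$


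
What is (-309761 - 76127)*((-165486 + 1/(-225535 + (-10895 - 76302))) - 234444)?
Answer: 12065840709991192/78183 ≈ 1.5433e+11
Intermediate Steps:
(-309761 - 76127)*((-165486 + 1/(-225535 + (-10895 - 76302))) - 234444) = -385888*((-165486 + 1/(-225535 - 87197)) - 234444) = -385888*((-165486 + 1/(-312732)) - 234444) = -385888*((-165486 - 1/312732) - 234444) = -385888*(-51752767753/312732 - 234444) = -385888*(-125070908761/312732) = 12065840709991192/78183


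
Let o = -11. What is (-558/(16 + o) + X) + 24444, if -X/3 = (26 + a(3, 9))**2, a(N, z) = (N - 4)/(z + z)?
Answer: 12049051/540 ≈ 22313.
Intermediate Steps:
a(N, z) = (-4 + N)/(2*z) (a(N, z) = (-4 + N)/((2*z)) = (-4 + N)*(1/(2*z)) = (-4 + N)/(2*z))
X = -218089/108 (X = -3*(26 + (1/2)*(-4 + 3)/9)**2 = -3*(26 + (1/2)*(1/9)*(-1))**2 = -3*(26 - 1/18)**2 = -3*(467/18)**2 = -3*218089/324 = -218089/108 ≈ -2019.3)
(-558/(16 + o) + X) + 24444 = (-558/(16 - 11) - 218089/108) + 24444 = (-558/5 - 218089/108) + 24444 = -1150709/540 + 24444 = 12049051/540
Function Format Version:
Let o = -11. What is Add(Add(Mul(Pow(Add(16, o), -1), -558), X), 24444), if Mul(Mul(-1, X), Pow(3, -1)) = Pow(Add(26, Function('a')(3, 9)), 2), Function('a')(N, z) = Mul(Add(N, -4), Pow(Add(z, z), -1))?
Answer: Rational(12049051, 540) ≈ 22313.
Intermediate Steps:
Function('a')(N, z) = Mul(Rational(1, 2), Pow(z, -1), Add(-4, N)) (Function('a')(N, z) = Mul(Add(-4, N), Pow(Mul(2, z), -1)) = Mul(Add(-4, N), Mul(Rational(1, 2), Pow(z, -1))) = Mul(Rational(1, 2), Pow(z, -1), Add(-4, N)))
X = Rational(-218089, 108) (X = Mul(-3, Pow(Add(26, Mul(Rational(1, 2), Pow(9, -1), Add(-4, 3))), 2)) = Mul(-3, Pow(Add(26, Mul(Rational(1, 2), Rational(1, 9), -1)), 2)) = Mul(-3, Pow(Add(26, Rational(-1, 18)), 2)) = Mul(-3, Pow(Rational(467, 18), 2)) = Mul(-3, Rational(218089, 324)) = Rational(-218089, 108) ≈ -2019.3)
Add(Add(Mul(Pow(Add(16, o), -1), -558), X), 24444) = Add(Add(Mul(Pow(Add(16, -11), -1), -558), Rational(-218089, 108)), 24444) = Add(Add(Mul(Pow(5, -1), -558), Rational(-218089, 108)), 24444) = Add(Add(Mul(Rational(1, 5), -558), Rational(-218089, 108)), 24444) = Add(Add(Rational(-558, 5), Rational(-218089, 108)), 24444) = Add(Rational(-1150709, 540), 24444) = Rational(12049051, 540)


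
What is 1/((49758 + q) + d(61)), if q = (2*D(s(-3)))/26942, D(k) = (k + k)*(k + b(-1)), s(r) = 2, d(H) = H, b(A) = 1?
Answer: 13471/671111761 ≈ 2.0073e-5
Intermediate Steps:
D(k) = 2*k*(1 + k) (D(k) = (k + k)*(k + 1) = (2*k)*(1 + k) = 2*k*(1 + k))
q = 12/13471 (q = (2*(2*2*(1 + 2)))/26942 = (2*(2*2*3))*(1/26942) = (2*12)*(1/26942) = 24*(1/26942) = 12/13471 ≈ 0.00089080)
1/((49758 + q) + d(61)) = 1/((49758 + 12/13471) + 61) = 1/(670290030/13471 + 61) = 1/(671111761/13471) = 13471/671111761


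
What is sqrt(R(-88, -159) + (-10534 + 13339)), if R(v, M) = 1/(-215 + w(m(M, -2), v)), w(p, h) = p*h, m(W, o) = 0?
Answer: sqrt(129660910)/215 ≈ 52.962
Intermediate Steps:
w(p, h) = h*p
R(v, M) = -1/215 (R(v, M) = 1/(-215 + v*0) = 1/(-215 + 0) = 1/(-215) = -1/215)
sqrt(R(-88, -159) + (-10534 + 13339)) = sqrt(-1/215 + (-10534 + 13339)) = sqrt(-1/215 + 2805) = sqrt(603074/215) = sqrt(129660910)/215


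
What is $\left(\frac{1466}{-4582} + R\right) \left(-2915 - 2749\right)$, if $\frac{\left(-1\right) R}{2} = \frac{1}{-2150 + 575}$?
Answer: $\frac{2170997984}{1202775} \approx 1805.0$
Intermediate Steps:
$R = \frac{2}{1575}$ ($R = - \frac{2}{-2150 + 575} = - \frac{2}{-1575} = \left(-2\right) \left(- \frac{1}{1575}\right) = \frac{2}{1575} \approx 0.0012698$)
$\left(\frac{1466}{-4582} + R\right) \left(-2915 - 2749\right) = \left(\frac{1466}{-4582} + \frac{2}{1575}\right) \left(-2915 - 2749\right) = \left(1466 \left(- \frac{1}{4582}\right) + \frac{2}{1575}\right) \left(-5664\right) = \left(- \frac{733}{2291} + \frac{2}{1575}\right) \left(-5664\right) = \left(- \frac{1149893}{3608325}\right) \left(-5664\right) = \frac{2170997984}{1202775}$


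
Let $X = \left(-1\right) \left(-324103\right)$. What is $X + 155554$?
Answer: $479657$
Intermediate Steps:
$X = 324103$
$X + 155554 = 324103 + 155554 = 479657$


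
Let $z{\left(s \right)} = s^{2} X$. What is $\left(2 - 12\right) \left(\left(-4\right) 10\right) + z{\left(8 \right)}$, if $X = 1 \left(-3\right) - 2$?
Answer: $80$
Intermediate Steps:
$X = -5$ ($X = -3 - 2 = -5$)
$z{\left(s \right)} = - 5 s^{2}$ ($z{\left(s \right)} = s^{2} \left(-5\right) = - 5 s^{2}$)
$\left(2 - 12\right) \left(\left(-4\right) 10\right) + z{\left(8 \right)} = \left(2 - 12\right) \left(\left(-4\right) 10\right) - 5 \cdot 8^{2} = \left(2 - 12\right) \left(-40\right) - 320 = \left(-10\right) \left(-40\right) - 320 = 400 - 320 = 80$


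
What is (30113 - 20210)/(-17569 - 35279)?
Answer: -3301/17616 ≈ -0.18739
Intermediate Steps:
(30113 - 20210)/(-17569 - 35279) = 9903/(-52848) = 9903*(-1/52848) = -3301/17616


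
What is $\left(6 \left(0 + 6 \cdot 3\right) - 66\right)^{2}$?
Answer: $1764$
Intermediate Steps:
$\left(6 \left(0 + 6 \cdot 3\right) - 66\right)^{2} = \left(6 \left(0 + 18\right) - 66\right)^{2} = \left(6 \cdot 18 - 66\right)^{2} = \left(108 - 66\right)^{2} = 42^{2} = 1764$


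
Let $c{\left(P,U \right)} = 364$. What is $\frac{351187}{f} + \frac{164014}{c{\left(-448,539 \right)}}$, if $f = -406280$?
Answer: $\frac{339325387}{754520} \approx 449.72$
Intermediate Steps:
$\frac{351187}{f} + \frac{164014}{c{\left(-448,539 \right)}} = \frac{351187}{-406280} + \frac{164014}{364} = 351187 \left(- \frac{1}{406280}\right) + 164014 \cdot \frac{1}{364} = - \frac{351187}{406280} + \frac{82007}{182} = \frac{339325387}{754520}$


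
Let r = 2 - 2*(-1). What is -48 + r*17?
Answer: 20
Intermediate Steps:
r = 4 (r = 2 + 2 = 4)
-48 + r*17 = -48 + 4*17 = -48 + 68 = 20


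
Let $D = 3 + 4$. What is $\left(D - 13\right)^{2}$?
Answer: $36$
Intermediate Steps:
$D = 7$
$\left(D - 13\right)^{2} = \left(7 - 13\right)^{2} = \left(-6\right)^{2} = 36$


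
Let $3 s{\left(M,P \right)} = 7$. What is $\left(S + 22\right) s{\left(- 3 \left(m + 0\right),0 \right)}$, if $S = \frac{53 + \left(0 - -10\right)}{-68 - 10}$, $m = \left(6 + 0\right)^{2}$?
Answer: $\frac{3857}{78} \approx 49.449$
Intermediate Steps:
$m = 36$ ($m = 6^{2} = 36$)
$S = - \frac{21}{26}$ ($S = \frac{53 + \left(0 + 10\right)}{-78} = \left(53 + 10\right) \left(- \frac{1}{78}\right) = 63 \left(- \frac{1}{78}\right) = - \frac{21}{26} \approx -0.80769$)
$s{\left(M,P \right)} = \frac{7}{3}$ ($s{\left(M,P \right)} = \frac{1}{3} \cdot 7 = \frac{7}{3}$)
$\left(S + 22\right) s{\left(- 3 \left(m + 0\right),0 \right)} = \left(- \frac{21}{26} + 22\right) \frac{7}{3} = \frac{551}{26} \cdot \frac{7}{3} = \frac{3857}{78}$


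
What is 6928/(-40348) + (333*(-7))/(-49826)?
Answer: -8969405/71799266 ≈ -0.12492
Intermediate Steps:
6928/(-40348) + (333*(-7))/(-49826) = 6928*(-1/40348) - 2331*(-1/49826) = -1732/10087 + 333/7118 = -8969405/71799266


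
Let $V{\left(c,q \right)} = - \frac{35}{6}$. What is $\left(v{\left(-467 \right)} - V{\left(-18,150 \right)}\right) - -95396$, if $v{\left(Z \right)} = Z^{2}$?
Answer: $\frac{1880945}{6} \approx 3.1349 \cdot 10^{5}$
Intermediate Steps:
$V{\left(c,q \right)} = - \frac{35}{6}$ ($V{\left(c,q \right)} = \left(-35\right) \frac{1}{6} = - \frac{35}{6}$)
$\left(v{\left(-467 \right)} - V{\left(-18,150 \right)}\right) - -95396 = \left(\left(-467\right)^{2} - - \frac{35}{6}\right) - -95396 = \left(218089 + \frac{35}{6}\right) + 95396 = \frac{1308569}{6} + 95396 = \frac{1880945}{6}$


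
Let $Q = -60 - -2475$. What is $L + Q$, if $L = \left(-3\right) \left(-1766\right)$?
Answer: $7713$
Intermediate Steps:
$L = 5298$
$Q = 2415$ ($Q = -60 + 2475 = 2415$)
$L + Q = 5298 + 2415 = 7713$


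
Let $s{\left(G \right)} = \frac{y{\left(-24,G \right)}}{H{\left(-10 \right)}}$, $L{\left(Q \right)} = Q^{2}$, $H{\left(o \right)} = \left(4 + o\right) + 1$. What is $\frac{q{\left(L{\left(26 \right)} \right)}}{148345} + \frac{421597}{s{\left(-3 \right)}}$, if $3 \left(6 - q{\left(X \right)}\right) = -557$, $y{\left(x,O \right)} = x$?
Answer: $\frac{20847269295}{237352} \approx 87833.0$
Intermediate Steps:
$H{\left(o \right)} = 5 + o$
$s{\left(G \right)} = \frac{24}{5}$ ($s{\left(G \right)} = - \frac{24}{5 - 10} = - \frac{24}{-5} = \left(-24\right) \left(- \frac{1}{5}\right) = \frac{24}{5}$)
$q{\left(X \right)} = \frac{575}{3}$ ($q{\left(X \right)} = 6 - - \frac{557}{3} = 6 + \frac{557}{3} = \frac{575}{3}$)
$\frac{q{\left(L{\left(26 \right)} \right)}}{148345} + \frac{421597}{s{\left(-3 \right)}} = \frac{575}{3 \cdot 148345} + \frac{421597}{\frac{24}{5}} = \frac{575}{3} \cdot \frac{1}{148345} + 421597 \cdot \frac{5}{24} = \frac{115}{89007} + \frac{2107985}{24} = \frac{20847269295}{237352}$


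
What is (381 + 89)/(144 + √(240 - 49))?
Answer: 13536/4109 - 94*√191/4109 ≈ 2.9781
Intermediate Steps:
(381 + 89)/(144 + √(240 - 49)) = 470/(144 + √191)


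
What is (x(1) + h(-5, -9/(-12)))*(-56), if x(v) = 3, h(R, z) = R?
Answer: 112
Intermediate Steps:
(x(1) + h(-5, -9/(-12)))*(-56) = (3 - 5)*(-56) = -2*(-56) = 112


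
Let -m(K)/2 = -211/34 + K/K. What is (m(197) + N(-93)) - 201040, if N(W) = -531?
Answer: -3426530/17 ≈ -2.0156e+5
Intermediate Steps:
m(K) = 177/17 (m(K) = -2*(-211/34 + K/K) = -2*(-211*1/34 + 1) = -2*(-211/34 + 1) = -2*(-177/34) = 177/17)
(m(197) + N(-93)) - 201040 = (177/17 - 531) - 201040 = -8850/17 - 201040 = -3426530/17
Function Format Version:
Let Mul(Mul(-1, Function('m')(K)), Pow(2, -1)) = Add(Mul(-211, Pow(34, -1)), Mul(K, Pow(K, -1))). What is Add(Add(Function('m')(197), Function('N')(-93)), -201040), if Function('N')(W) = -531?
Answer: Rational(-3426530, 17) ≈ -2.0156e+5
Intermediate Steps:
Function('m')(K) = Rational(177, 17) (Function('m')(K) = Mul(-2, Add(Mul(-211, Pow(34, -1)), Mul(K, Pow(K, -1)))) = Mul(-2, Add(Mul(-211, Rational(1, 34)), 1)) = Mul(-2, Add(Rational(-211, 34), 1)) = Mul(-2, Rational(-177, 34)) = Rational(177, 17))
Add(Add(Function('m')(197), Function('N')(-93)), -201040) = Add(Add(Rational(177, 17), -531), -201040) = Add(Rational(-8850, 17), -201040) = Rational(-3426530, 17)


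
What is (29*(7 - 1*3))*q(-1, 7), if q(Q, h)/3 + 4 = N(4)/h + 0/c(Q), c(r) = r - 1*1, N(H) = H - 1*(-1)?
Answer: -8004/7 ≈ -1143.4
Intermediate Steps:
N(H) = 1 + H (N(H) = H + 1 = 1 + H)
c(r) = -1 + r (c(r) = r - 1 = -1 + r)
q(Q, h) = -12 + 15/h (q(Q, h) = -12 + 3*((1 + 4)/h + 0/(-1 + Q)) = -12 + 3*(5/h + 0) = -12 + 3*(5/h) = -12 + 15/h)
(29*(7 - 1*3))*q(-1, 7) = (29*(7 - 1*3))*(-12 + 15/7) = (29*(7 - 3))*(-12 + 15*(⅐)) = (29*4)*(-12 + 15/7) = 116*(-69/7) = -8004/7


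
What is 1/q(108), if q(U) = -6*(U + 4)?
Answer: -1/672 ≈ -0.0014881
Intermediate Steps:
q(U) = -24 - 6*U (q(U) = -6*(4 + U) = -24 - 6*U)
1/q(108) = 1/(-24 - 6*108) = 1/(-24 - 648) = 1/(-672) = -1/672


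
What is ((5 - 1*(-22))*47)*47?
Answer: 59643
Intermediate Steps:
((5 - 1*(-22))*47)*47 = ((5 + 22)*47)*47 = (27*47)*47 = 1269*47 = 59643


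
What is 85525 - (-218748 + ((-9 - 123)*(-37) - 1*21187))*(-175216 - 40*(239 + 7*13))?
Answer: -44287283691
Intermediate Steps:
85525 - (-218748 + ((-9 - 123)*(-37) - 1*21187))*(-175216 - 40*(239 + 7*13)) = 85525 - (-218748 + (-132*(-37) - 21187))*(-175216 - 40*(239 + 91)) = 85525 - (-218748 + (4884 - 21187))*(-175216 - 40*330) = 85525 - (-218748 - 16303)*(-175216 - 13200) = 85525 - (-235051)*(-188416) = 85525 - 1*44287369216 = 85525 - 44287369216 = -44287283691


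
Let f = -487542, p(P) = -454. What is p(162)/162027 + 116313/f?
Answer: -6355730173/26331655878 ≈ -0.24137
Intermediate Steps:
p(162)/162027 + 116313/f = -454/162027 + 116313/(-487542) = -454*1/162027 + 116313*(-1/487542) = -454/162027 - 38771/162514 = -6355730173/26331655878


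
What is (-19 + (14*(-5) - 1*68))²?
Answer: 24649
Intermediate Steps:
(-19 + (14*(-5) - 1*68))² = (-19 + (-70 - 68))² = (-19 - 138)² = (-157)² = 24649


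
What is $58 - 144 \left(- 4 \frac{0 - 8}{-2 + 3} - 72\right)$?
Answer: $5818$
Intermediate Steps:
$58 - 144 \left(- 4 \frac{0 - 8}{-2 + 3} - 72\right) = 58 - 144 \left(- 4 \left(- \frac{8}{1}\right) - 72\right) = 58 - 144 \left(- 4 \left(\left(-8\right) 1\right) - 72\right) = 58 - 144 \left(\left(-4\right) \left(-8\right) - 72\right) = 58 - 144 \left(32 - 72\right) = 58 - -5760 = 58 + 5760 = 5818$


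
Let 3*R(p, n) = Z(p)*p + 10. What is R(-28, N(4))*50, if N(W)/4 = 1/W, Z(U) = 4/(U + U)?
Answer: 200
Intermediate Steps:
Z(U) = 2/U (Z(U) = 4/((2*U)) = 4*(1/(2*U)) = 2/U)
N(W) = 4/W (N(W) = 4*(1/W) = 4/W)
R(p, n) = 4 (R(p, n) = ((2/p)*p + 10)/3 = (2 + 10)/3 = (⅓)*12 = 4)
R(-28, N(4))*50 = 4*50 = 200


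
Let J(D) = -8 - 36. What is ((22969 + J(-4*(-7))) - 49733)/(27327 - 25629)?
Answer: -4468/283 ≈ -15.788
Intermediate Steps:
J(D) = -44
((22969 + J(-4*(-7))) - 49733)/(27327 - 25629) = ((22969 - 44) - 49733)/(27327 - 25629) = (22925 - 49733)/1698 = -26808*1/1698 = -4468/283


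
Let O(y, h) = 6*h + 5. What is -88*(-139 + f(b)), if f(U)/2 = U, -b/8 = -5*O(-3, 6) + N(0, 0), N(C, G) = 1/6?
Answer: -828520/3 ≈ -2.7617e+5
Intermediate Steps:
O(y, h) = 5 + 6*h
N(C, G) = ⅙
b = 4916/3 (b = -8*(-5*(5 + 6*6) + ⅙) = -8*(-5*(5 + 36) + ⅙) = -8*(-5*41 + ⅙) = -8*(-205 + ⅙) = -8*(-1229/6) = 4916/3 ≈ 1638.7)
f(U) = 2*U
-88*(-139 + f(b)) = -88*(-139 + 2*(4916/3)) = -88*(-139 + 9832/3) = -88*9415/3 = -828520/3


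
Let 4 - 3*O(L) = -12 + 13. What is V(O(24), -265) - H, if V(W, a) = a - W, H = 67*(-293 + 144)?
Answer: 9717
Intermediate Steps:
O(L) = 1 (O(L) = 4/3 - (-12 + 13)/3 = 4/3 - 1/3*1 = 4/3 - 1/3 = 1)
H = -9983 (H = 67*(-149) = -9983)
V(O(24), -265) - H = (-265 - 1*1) - 1*(-9983) = (-265 - 1) + 9983 = -266 + 9983 = 9717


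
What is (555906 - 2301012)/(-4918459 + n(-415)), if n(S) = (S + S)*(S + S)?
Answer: 581702/1409853 ≈ 0.41260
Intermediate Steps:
n(S) = 4*S² (n(S) = (2*S)*(2*S) = 4*S²)
(555906 - 2301012)/(-4918459 + n(-415)) = (555906 - 2301012)/(-4918459 + 4*(-415)²) = -1745106/(-4918459 + 4*172225) = -1745106/(-4918459 + 688900) = -1745106/(-4229559) = -1745106*(-1/4229559) = 581702/1409853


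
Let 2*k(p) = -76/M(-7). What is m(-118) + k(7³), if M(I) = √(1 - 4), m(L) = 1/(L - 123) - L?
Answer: 28437/241 + 38*I*√3/3 ≈ 118.0 + 21.939*I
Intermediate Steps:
m(L) = 1/(-123 + L) - L
M(I) = I*√3 (M(I) = √(-3) = I*√3)
k(p) = 38*I*√3/3 (k(p) = (-76*(-I*√3/3))/2 = (-(-76)*I*√3/3)/2 = (76*I*√3/3)/2 = 38*I*√3/3)
m(-118) + k(7³) = (1 - 1*(-118)² + 123*(-118))/(-123 - 118) + 38*I*√3/3 = (1 - 1*13924 - 14514)/(-241) + 38*I*√3/3 = -(1 - 13924 - 14514)/241 + 38*I*√3/3 = -1/241*(-28437) + 38*I*√3/3 = 28437/241 + 38*I*√3/3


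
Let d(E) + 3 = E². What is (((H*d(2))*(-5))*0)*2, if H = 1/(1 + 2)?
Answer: 0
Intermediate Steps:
H = ⅓ (H = 1/3 = ⅓ ≈ 0.33333)
d(E) = -3 + E²
(((H*d(2))*(-5))*0)*2 = ((((-3 + 2²)/3)*(-5))*0)*2 = ((((-3 + 4)/3)*(-5))*0)*2 = ((((⅓)*1)*(-5))*0)*2 = (((⅓)*(-5))*0)*2 = -5/3*0*2 = 0*2 = 0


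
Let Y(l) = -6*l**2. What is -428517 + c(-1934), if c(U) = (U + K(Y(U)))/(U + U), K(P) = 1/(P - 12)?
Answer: -37197901199593655/86806228464 ≈ -4.2852e+5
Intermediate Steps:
K(P) = 1/(-12 + P)
c(U) = (U + 1/(-12 - 6*U**2))/(2*U) (c(U) = (U + 1/(-12 - 6*U**2))/(U + U) = (U + 1/(-12 - 6*U**2))/((2*U)) = (U + 1/(-12 - 6*U**2))*(1/(2*U)) = (U + 1/(-12 - 6*U**2))/(2*U))
-428517 + c(-1934) = -428517 + (1/12)*(-1 + 6*(-1934)*(2 + (-1934)**2))/(-1934*(2 + (-1934)**2)) = -428517 + (1/12)*(-1/1934)*(-1 + 6*(-1934)*(2 + 3740356))/(2 + 3740356) = -428517 + (1/12)*(-1/1934)*(-1 + 6*(-1934)*3740358)/3740358 = -428517 + (1/12)*(-1/1934)*(1/3740358)*(-1 - 43403114232) = -428517 + (1/12)*(-1/1934)*(1/3740358)*(-43403114233) = -428517 + 43403114233/86806228464 = -37197901199593655/86806228464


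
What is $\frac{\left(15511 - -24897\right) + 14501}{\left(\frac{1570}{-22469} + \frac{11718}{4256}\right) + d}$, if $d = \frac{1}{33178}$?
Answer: $\frac{6221871958820976}{304067725085} \approx 20462.0$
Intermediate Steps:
$d = \frac{1}{33178} \approx 3.014 \cdot 10^{-5}$
$\frac{\left(15511 - -24897\right) + 14501}{\left(\frac{1570}{-22469} + \frac{11718}{4256}\right) + d} = \frac{\left(15511 - -24897\right) + 14501}{\left(\frac{1570}{-22469} + \frac{11718}{4256}\right) + \frac{1}{33178}} = \frac{\left(15511 + 24897\right) + 14501}{\left(1570 \left(- \frac{1}{22469}\right) + 11718 \cdot \frac{1}{4256}\right) + \frac{1}{33178}} = \frac{40408 + 14501}{\left(- \frac{1570}{22469} + \frac{837}{304}\right) + \frac{1}{33178}} = \frac{54909}{\frac{18329273}{6830576} + \frac{1}{33178}} = \frac{54909}{\frac{304067725085}{113312425264}} = 54909 \cdot \frac{113312425264}{304067725085} = \frac{6221871958820976}{304067725085}$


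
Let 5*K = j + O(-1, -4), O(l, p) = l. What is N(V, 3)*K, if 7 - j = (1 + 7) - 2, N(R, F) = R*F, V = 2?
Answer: 0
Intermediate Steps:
N(R, F) = F*R
j = 1 (j = 7 - ((1 + 7) - 2) = 7 - (8 - 2) = 7 - 1*6 = 7 - 6 = 1)
K = 0 (K = (1 - 1)/5 = (⅕)*0 = 0)
N(V, 3)*K = (3*2)*0 = 6*0 = 0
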